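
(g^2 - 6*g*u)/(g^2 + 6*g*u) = (g - 6*u)/(g + 6*u)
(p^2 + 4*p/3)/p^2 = (p + 4/3)/p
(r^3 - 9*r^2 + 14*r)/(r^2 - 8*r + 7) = r*(r - 2)/(r - 1)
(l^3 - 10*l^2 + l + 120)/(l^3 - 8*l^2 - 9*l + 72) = (l - 5)/(l - 3)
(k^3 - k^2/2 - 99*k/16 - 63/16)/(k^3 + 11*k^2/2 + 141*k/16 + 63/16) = (k - 3)/(k + 3)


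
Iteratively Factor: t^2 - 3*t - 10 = (t + 2)*(t - 5)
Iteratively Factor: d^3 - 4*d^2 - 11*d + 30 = (d - 2)*(d^2 - 2*d - 15) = (d - 2)*(d + 3)*(d - 5)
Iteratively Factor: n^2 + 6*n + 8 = (n + 4)*(n + 2)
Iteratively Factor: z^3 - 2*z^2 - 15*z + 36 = (z - 3)*(z^2 + z - 12) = (z - 3)*(z + 4)*(z - 3)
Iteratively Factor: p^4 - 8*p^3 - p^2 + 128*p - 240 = (p + 4)*(p^3 - 12*p^2 + 47*p - 60) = (p - 3)*(p + 4)*(p^2 - 9*p + 20) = (p - 5)*(p - 3)*(p + 4)*(p - 4)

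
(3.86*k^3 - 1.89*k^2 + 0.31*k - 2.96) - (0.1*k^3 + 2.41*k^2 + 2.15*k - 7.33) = 3.76*k^3 - 4.3*k^2 - 1.84*k + 4.37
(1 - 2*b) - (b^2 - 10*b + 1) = -b^2 + 8*b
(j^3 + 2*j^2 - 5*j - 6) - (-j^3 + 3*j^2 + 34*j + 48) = 2*j^3 - j^2 - 39*j - 54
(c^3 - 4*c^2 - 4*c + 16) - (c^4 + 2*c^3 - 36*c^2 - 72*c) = -c^4 - c^3 + 32*c^2 + 68*c + 16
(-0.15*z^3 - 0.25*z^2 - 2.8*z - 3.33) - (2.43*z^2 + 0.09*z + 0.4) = -0.15*z^3 - 2.68*z^2 - 2.89*z - 3.73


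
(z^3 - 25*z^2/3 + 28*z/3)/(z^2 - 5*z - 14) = z*(3*z - 4)/(3*(z + 2))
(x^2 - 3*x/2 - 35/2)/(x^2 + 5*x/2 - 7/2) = (x - 5)/(x - 1)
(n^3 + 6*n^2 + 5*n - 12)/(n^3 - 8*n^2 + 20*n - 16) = (n^3 + 6*n^2 + 5*n - 12)/(n^3 - 8*n^2 + 20*n - 16)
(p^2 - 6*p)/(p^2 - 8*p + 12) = p/(p - 2)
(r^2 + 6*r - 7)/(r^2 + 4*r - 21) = (r - 1)/(r - 3)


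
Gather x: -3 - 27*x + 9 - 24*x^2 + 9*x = -24*x^2 - 18*x + 6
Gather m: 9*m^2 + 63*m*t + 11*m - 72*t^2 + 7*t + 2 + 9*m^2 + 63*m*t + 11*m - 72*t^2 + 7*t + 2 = 18*m^2 + m*(126*t + 22) - 144*t^2 + 14*t + 4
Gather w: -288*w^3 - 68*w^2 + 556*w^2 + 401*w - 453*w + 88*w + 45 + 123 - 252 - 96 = -288*w^3 + 488*w^2 + 36*w - 180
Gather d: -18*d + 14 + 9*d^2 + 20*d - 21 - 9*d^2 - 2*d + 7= 0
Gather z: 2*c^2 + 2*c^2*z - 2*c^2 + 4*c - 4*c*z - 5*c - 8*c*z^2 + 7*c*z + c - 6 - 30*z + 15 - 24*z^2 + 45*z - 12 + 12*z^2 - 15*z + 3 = z^2*(-8*c - 12) + z*(2*c^2 + 3*c)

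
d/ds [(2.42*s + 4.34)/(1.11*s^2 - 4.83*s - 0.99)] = (-2.6862*s^2 - 9.6348*s + 18.5664)/(1.2321*s^4 - 10.7226*s^3 + 21.1311*s^2 + 9.5634*s + 0.9801)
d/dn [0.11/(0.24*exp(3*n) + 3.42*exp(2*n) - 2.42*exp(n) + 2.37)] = (-0.0792*exp(2*n) - 0.7524*exp(n) + 0.2662)*exp(n)/(0.24*exp(3*n) + 3.42*exp(2*n) - 2.42*exp(n) + 2.37)^2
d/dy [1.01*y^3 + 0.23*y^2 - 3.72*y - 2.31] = 3.03*y^2 + 0.46*y - 3.72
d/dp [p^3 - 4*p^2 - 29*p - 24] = 3*p^2 - 8*p - 29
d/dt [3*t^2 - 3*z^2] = 6*t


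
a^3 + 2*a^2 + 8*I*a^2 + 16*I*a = a*(a + 2)*(a + 8*I)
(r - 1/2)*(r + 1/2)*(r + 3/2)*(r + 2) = r^4 + 7*r^3/2 + 11*r^2/4 - 7*r/8 - 3/4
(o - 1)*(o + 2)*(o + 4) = o^3 + 5*o^2 + 2*o - 8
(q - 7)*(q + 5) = q^2 - 2*q - 35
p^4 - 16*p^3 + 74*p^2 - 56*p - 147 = (p - 7)^2*(p - 3)*(p + 1)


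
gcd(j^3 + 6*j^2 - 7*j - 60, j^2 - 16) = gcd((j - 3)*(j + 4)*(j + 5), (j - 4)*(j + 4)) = j + 4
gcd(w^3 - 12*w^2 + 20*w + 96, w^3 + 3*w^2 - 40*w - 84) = w^2 - 4*w - 12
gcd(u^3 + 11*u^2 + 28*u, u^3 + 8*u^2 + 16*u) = u^2 + 4*u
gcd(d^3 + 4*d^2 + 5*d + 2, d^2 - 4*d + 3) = 1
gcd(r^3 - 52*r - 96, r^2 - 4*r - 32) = r - 8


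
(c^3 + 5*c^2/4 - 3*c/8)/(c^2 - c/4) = c + 3/2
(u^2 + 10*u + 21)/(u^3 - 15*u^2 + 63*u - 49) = (u^2 + 10*u + 21)/(u^3 - 15*u^2 + 63*u - 49)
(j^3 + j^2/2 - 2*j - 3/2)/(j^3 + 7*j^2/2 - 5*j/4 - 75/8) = 4*(j^2 + 2*j + 1)/(4*j^2 + 20*j + 25)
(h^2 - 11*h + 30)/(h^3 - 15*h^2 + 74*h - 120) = 1/(h - 4)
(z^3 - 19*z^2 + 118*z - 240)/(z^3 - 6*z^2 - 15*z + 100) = (z^2 - 14*z + 48)/(z^2 - z - 20)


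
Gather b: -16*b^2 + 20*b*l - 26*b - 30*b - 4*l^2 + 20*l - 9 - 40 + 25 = -16*b^2 + b*(20*l - 56) - 4*l^2 + 20*l - 24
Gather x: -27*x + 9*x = -18*x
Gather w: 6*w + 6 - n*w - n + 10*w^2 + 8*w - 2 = -n + 10*w^2 + w*(14 - n) + 4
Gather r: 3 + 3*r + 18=3*r + 21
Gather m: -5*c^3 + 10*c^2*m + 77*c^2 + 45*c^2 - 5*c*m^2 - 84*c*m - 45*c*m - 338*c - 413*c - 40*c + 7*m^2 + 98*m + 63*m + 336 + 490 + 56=-5*c^3 + 122*c^2 - 791*c + m^2*(7 - 5*c) + m*(10*c^2 - 129*c + 161) + 882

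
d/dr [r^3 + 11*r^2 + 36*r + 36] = 3*r^2 + 22*r + 36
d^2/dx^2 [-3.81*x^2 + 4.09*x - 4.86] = -7.62000000000000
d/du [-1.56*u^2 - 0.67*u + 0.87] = -3.12*u - 0.67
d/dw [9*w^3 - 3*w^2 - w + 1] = 27*w^2 - 6*w - 1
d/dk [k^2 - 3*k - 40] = 2*k - 3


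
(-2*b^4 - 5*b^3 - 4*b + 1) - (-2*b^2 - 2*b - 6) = -2*b^4 - 5*b^3 + 2*b^2 - 2*b + 7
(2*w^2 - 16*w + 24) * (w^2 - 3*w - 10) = 2*w^4 - 22*w^3 + 52*w^2 + 88*w - 240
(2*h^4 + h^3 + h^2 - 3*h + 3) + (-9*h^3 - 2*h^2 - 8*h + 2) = 2*h^4 - 8*h^3 - h^2 - 11*h + 5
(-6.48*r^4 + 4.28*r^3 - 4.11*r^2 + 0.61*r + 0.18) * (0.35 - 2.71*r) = 17.5608*r^5 - 13.8668*r^4 + 12.6361*r^3 - 3.0916*r^2 - 0.2743*r + 0.063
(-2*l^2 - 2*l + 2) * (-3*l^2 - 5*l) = 6*l^4 + 16*l^3 + 4*l^2 - 10*l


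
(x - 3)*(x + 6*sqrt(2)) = x^2 - 3*x + 6*sqrt(2)*x - 18*sqrt(2)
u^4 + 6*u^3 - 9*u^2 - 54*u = u*(u - 3)*(u + 3)*(u + 6)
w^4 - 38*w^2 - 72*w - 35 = (w - 7)*(w + 1)^2*(w + 5)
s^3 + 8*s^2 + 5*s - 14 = (s - 1)*(s + 2)*(s + 7)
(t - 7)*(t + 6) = t^2 - t - 42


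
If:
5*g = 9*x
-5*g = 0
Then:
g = 0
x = 0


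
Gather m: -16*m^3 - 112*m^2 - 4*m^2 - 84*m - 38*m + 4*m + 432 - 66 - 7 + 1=-16*m^3 - 116*m^2 - 118*m + 360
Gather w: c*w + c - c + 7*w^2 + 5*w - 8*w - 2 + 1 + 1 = 7*w^2 + w*(c - 3)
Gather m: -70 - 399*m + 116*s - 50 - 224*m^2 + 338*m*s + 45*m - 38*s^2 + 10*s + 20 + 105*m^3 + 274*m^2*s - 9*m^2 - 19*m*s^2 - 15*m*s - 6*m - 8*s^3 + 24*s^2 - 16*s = 105*m^3 + m^2*(274*s - 233) + m*(-19*s^2 + 323*s - 360) - 8*s^3 - 14*s^2 + 110*s - 100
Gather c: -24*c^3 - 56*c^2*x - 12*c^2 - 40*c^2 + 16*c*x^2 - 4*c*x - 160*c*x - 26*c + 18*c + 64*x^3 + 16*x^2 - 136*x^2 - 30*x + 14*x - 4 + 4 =-24*c^3 + c^2*(-56*x - 52) + c*(16*x^2 - 164*x - 8) + 64*x^3 - 120*x^2 - 16*x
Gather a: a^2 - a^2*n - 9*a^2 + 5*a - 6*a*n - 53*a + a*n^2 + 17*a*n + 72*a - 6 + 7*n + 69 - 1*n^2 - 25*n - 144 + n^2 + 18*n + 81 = a^2*(-n - 8) + a*(n^2 + 11*n + 24)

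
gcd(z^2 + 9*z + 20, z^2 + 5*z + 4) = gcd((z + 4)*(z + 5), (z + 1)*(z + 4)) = z + 4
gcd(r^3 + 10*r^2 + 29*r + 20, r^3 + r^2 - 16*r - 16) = r^2 + 5*r + 4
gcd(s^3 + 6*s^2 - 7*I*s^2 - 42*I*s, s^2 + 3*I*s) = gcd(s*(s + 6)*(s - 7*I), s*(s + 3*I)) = s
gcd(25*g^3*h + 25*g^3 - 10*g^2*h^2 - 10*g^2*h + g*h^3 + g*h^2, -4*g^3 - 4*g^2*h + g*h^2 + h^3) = 1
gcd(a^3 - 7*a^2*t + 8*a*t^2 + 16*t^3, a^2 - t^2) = a + t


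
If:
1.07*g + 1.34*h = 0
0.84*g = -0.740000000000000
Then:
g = -0.88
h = 0.70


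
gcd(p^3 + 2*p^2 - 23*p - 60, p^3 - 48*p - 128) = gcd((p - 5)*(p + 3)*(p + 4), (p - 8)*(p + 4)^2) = p + 4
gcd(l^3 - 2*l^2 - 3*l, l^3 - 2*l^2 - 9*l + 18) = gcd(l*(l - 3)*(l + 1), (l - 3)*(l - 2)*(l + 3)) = l - 3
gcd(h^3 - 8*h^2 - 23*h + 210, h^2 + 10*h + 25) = h + 5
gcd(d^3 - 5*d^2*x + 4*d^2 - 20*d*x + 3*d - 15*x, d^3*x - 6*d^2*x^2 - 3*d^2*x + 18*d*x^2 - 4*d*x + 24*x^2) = d + 1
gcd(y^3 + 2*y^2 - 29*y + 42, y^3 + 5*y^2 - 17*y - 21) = y^2 + 4*y - 21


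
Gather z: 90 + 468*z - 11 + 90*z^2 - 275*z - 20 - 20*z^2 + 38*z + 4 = 70*z^2 + 231*z + 63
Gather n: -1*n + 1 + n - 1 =0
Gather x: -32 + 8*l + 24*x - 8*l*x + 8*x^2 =8*l + 8*x^2 + x*(24 - 8*l) - 32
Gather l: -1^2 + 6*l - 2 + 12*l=18*l - 3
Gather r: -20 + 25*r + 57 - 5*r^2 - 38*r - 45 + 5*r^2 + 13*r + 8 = 0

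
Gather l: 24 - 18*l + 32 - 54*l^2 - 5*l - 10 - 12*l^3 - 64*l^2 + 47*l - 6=-12*l^3 - 118*l^2 + 24*l + 40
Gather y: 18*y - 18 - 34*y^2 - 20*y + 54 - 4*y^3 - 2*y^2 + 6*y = -4*y^3 - 36*y^2 + 4*y + 36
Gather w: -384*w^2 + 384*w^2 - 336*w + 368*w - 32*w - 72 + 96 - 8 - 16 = 0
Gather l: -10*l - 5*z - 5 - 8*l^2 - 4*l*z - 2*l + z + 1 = -8*l^2 + l*(-4*z - 12) - 4*z - 4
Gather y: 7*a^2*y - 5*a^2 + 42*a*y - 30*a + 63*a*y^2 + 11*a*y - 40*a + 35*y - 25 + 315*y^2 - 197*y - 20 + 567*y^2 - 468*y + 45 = -5*a^2 - 70*a + y^2*(63*a + 882) + y*(7*a^2 + 53*a - 630)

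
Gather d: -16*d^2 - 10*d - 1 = -16*d^2 - 10*d - 1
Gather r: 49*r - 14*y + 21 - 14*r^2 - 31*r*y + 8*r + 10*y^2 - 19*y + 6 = -14*r^2 + r*(57 - 31*y) + 10*y^2 - 33*y + 27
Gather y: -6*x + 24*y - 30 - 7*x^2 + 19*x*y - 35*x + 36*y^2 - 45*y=-7*x^2 - 41*x + 36*y^2 + y*(19*x - 21) - 30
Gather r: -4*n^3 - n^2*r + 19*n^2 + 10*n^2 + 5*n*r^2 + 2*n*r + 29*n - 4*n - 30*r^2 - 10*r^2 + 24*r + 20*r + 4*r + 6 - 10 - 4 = -4*n^3 + 29*n^2 + 25*n + r^2*(5*n - 40) + r*(-n^2 + 2*n + 48) - 8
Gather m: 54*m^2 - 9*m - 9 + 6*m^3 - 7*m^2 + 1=6*m^3 + 47*m^2 - 9*m - 8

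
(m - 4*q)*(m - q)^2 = m^3 - 6*m^2*q + 9*m*q^2 - 4*q^3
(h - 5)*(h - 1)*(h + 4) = h^3 - 2*h^2 - 19*h + 20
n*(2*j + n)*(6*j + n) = 12*j^2*n + 8*j*n^2 + n^3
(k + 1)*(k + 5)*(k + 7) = k^3 + 13*k^2 + 47*k + 35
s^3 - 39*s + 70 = (s - 5)*(s - 2)*(s + 7)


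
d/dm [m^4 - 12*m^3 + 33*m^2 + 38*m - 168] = 4*m^3 - 36*m^2 + 66*m + 38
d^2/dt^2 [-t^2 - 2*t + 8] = -2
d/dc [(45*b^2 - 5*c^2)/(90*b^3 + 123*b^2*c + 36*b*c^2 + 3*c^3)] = 5*(-369*b^4 - 276*b^3*c - 68*b^2*c^2 + c^4)/(3*(900*b^6 + 2460*b^5*c + 2401*b^4*c^2 + 1044*b^3*c^3 + 226*b^2*c^4 + 24*b*c^5 + c^6))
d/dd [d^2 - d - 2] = 2*d - 1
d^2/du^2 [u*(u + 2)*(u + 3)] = 6*u + 10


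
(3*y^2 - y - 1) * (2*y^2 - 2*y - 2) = 6*y^4 - 8*y^3 - 6*y^2 + 4*y + 2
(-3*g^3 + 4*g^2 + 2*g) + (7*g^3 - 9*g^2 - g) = 4*g^3 - 5*g^2 + g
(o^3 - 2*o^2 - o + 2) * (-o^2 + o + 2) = -o^5 + 3*o^4 + o^3 - 7*o^2 + 4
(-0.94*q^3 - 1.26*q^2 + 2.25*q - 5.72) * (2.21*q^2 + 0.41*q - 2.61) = -2.0774*q^5 - 3.17*q^4 + 6.9093*q^3 - 8.4301*q^2 - 8.2177*q + 14.9292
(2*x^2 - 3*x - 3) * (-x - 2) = -2*x^3 - x^2 + 9*x + 6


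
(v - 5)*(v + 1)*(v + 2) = v^3 - 2*v^2 - 13*v - 10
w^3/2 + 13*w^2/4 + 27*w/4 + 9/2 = (w/2 + 1)*(w + 3/2)*(w + 3)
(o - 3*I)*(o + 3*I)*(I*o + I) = I*o^3 + I*o^2 + 9*I*o + 9*I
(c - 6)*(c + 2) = c^2 - 4*c - 12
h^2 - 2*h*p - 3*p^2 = (h - 3*p)*(h + p)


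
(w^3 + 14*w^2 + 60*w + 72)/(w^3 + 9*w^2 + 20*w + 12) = (w + 6)/(w + 1)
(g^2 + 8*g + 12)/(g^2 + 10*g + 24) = (g + 2)/(g + 4)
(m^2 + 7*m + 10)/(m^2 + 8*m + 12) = (m + 5)/(m + 6)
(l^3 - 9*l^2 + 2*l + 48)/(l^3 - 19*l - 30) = (l^2 - 11*l + 24)/(l^2 - 2*l - 15)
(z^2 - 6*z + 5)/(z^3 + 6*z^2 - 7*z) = (z - 5)/(z*(z + 7))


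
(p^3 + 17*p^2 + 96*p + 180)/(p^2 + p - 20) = (p^2 + 12*p + 36)/(p - 4)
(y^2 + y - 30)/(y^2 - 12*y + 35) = (y + 6)/(y - 7)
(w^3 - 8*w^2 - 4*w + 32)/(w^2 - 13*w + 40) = (w^2 - 4)/(w - 5)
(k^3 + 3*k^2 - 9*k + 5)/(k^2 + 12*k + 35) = (k^2 - 2*k + 1)/(k + 7)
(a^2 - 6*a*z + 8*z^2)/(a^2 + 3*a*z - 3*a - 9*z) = (a^2 - 6*a*z + 8*z^2)/(a^2 + 3*a*z - 3*a - 9*z)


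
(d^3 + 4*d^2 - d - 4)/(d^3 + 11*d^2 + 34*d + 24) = (d - 1)/(d + 6)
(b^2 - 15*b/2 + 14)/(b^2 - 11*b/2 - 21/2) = (-2*b^2 + 15*b - 28)/(-2*b^2 + 11*b + 21)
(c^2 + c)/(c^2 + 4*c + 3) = c/(c + 3)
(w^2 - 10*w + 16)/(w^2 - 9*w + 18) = (w^2 - 10*w + 16)/(w^2 - 9*w + 18)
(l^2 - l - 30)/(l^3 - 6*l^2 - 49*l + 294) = (l + 5)/(l^2 - 49)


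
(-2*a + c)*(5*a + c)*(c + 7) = -10*a^2*c - 70*a^2 + 3*a*c^2 + 21*a*c + c^3 + 7*c^2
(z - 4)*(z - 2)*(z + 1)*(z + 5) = z^4 - 23*z^2 + 18*z + 40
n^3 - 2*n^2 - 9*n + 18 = (n - 3)*(n - 2)*(n + 3)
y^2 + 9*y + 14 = (y + 2)*(y + 7)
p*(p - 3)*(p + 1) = p^3 - 2*p^2 - 3*p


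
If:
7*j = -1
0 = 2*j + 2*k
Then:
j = -1/7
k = 1/7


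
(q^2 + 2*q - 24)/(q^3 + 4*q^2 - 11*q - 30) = (q^2 + 2*q - 24)/(q^3 + 4*q^2 - 11*q - 30)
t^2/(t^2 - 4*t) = t/(t - 4)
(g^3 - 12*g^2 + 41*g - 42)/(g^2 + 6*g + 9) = (g^3 - 12*g^2 + 41*g - 42)/(g^2 + 6*g + 9)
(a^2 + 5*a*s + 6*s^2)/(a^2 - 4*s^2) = (-a - 3*s)/(-a + 2*s)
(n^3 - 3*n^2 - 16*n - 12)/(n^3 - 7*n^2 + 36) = (n + 1)/(n - 3)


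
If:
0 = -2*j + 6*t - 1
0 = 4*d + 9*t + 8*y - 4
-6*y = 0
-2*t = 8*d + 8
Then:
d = -5/4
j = 5/2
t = 1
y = 0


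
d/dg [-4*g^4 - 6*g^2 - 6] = -16*g^3 - 12*g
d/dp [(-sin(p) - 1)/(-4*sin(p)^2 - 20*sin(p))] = (-2*sin(p) + cos(p)^2 - 6)*cos(p)/(4*(sin(p) + 5)^2*sin(p)^2)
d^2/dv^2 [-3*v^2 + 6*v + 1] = -6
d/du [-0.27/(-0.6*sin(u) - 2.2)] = -0.162*cos(u)/(0.6*sin(u) + 2.2)^2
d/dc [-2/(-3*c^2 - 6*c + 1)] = 12*(-c - 1)/(3*c^2 + 6*c - 1)^2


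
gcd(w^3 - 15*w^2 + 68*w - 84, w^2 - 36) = w - 6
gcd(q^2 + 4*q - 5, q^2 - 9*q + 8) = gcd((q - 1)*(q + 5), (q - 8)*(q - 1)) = q - 1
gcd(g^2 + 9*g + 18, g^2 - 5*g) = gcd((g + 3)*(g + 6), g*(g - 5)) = 1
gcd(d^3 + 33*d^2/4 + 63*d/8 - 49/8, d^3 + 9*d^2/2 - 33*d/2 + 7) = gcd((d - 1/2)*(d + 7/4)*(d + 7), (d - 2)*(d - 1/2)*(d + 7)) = d^2 + 13*d/2 - 7/2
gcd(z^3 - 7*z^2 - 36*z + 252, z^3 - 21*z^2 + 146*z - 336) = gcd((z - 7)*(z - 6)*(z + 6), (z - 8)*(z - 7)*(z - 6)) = z^2 - 13*z + 42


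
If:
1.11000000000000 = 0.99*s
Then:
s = 1.12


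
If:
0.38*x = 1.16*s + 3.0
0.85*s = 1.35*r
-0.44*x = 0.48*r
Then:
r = -1.33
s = -2.11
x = 1.45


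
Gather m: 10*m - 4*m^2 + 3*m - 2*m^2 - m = -6*m^2 + 12*m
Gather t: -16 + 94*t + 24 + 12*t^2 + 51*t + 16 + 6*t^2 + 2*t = 18*t^2 + 147*t + 24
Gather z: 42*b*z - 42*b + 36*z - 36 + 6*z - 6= -42*b + z*(42*b + 42) - 42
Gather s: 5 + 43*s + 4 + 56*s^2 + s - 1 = 56*s^2 + 44*s + 8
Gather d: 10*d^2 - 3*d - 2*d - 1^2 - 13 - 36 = 10*d^2 - 5*d - 50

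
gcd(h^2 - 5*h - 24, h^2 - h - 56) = h - 8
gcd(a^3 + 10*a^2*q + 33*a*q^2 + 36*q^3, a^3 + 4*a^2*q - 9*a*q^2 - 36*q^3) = a^2 + 7*a*q + 12*q^2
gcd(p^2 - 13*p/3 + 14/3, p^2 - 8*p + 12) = p - 2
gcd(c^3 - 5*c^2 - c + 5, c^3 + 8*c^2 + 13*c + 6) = c + 1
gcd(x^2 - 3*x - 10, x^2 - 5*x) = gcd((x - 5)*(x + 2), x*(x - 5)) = x - 5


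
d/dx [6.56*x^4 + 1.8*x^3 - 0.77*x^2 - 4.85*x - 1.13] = 26.24*x^3 + 5.4*x^2 - 1.54*x - 4.85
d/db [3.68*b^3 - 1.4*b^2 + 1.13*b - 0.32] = 11.04*b^2 - 2.8*b + 1.13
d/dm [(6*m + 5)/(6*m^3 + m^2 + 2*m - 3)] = 2*(18*m^3 + 3*m^2 + 6*m - (6*m + 5)*(9*m^2 + m + 1) - 9)/(6*m^3 + m^2 + 2*m - 3)^2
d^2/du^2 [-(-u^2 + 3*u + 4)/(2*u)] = -4/u^3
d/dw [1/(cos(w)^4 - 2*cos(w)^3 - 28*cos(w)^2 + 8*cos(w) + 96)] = (-53*cos(w) - 3*cos(2*w) + cos(3*w) + 5)*sin(w)/(cos(w)^4 - 2*cos(w)^3 - 28*cos(w)^2 + 8*cos(w) + 96)^2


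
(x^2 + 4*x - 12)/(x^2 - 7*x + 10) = (x + 6)/(x - 5)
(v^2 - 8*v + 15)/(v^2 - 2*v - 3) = (v - 5)/(v + 1)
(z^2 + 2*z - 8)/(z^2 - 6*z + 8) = (z + 4)/(z - 4)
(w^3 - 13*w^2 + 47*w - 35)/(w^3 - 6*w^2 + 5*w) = (w - 7)/w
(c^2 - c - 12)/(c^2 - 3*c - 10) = (-c^2 + c + 12)/(-c^2 + 3*c + 10)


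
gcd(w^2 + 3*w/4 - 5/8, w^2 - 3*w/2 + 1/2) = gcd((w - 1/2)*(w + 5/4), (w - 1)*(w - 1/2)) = w - 1/2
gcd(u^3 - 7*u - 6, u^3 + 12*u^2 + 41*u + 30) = u + 1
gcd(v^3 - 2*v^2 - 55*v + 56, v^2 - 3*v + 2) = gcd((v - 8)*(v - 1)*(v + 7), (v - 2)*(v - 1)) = v - 1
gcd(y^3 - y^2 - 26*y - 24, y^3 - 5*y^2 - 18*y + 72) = y^2 - 2*y - 24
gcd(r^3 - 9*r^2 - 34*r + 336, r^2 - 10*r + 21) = r - 7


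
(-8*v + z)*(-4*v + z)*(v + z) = 32*v^3 + 20*v^2*z - 11*v*z^2 + z^3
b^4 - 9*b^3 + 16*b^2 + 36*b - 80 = (b - 5)*(b - 4)*(b - 2)*(b + 2)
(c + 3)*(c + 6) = c^2 + 9*c + 18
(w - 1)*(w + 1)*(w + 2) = w^3 + 2*w^2 - w - 2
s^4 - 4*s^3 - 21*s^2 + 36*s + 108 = (s - 6)*(s - 3)*(s + 2)*(s + 3)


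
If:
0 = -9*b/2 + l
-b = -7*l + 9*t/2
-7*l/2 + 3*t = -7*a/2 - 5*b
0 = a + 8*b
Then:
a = 0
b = 0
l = 0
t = 0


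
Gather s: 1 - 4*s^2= 1 - 4*s^2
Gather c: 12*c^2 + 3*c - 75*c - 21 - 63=12*c^2 - 72*c - 84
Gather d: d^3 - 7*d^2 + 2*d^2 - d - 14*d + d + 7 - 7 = d^3 - 5*d^2 - 14*d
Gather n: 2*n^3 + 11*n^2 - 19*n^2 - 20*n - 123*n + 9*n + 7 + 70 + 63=2*n^3 - 8*n^2 - 134*n + 140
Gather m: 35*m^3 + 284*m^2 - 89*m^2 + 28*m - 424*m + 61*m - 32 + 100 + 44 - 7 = 35*m^3 + 195*m^2 - 335*m + 105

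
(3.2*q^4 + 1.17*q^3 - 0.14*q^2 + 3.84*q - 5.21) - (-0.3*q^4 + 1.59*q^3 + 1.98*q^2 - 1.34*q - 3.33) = 3.5*q^4 - 0.42*q^3 - 2.12*q^2 + 5.18*q - 1.88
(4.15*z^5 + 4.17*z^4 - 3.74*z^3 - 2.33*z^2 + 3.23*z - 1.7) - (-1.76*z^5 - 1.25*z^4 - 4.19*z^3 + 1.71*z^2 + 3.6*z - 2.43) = 5.91*z^5 + 5.42*z^4 + 0.45*z^3 - 4.04*z^2 - 0.37*z + 0.73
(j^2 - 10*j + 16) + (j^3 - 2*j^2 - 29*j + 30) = j^3 - j^2 - 39*j + 46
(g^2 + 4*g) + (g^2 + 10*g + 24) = 2*g^2 + 14*g + 24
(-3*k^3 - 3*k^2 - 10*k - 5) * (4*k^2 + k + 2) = -12*k^5 - 15*k^4 - 49*k^3 - 36*k^2 - 25*k - 10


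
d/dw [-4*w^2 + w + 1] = 1 - 8*w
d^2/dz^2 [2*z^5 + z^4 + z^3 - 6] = 2*z*(20*z^2 + 6*z + 3)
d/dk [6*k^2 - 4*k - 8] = 12*k - 4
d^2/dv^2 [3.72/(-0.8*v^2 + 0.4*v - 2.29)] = (4.7616*v^2 - 2.3808*v - 3.72*(1.6*v - 0.4)*(3.2*v - 0.8) + 13.63008)/(0.8*v^2 - 0.4*v + 2.29)^3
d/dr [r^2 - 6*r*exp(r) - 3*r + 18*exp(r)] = -6*r*exp(r) + 2*r + 12*exp(r) - 3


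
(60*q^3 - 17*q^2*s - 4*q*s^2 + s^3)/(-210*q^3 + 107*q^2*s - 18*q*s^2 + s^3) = (-12*q^2 + q*s + s^2)/(42*q^2 - 13*q*s + s^2)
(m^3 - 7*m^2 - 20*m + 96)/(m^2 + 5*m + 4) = (m^2 - 11*m + 24)/(m + 1)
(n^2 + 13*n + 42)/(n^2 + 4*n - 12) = (n + 7)/(n - 2)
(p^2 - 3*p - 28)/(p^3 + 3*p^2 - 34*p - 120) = (p - 7)/(p^2 - p - 30)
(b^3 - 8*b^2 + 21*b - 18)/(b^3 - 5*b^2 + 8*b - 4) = (b^2 - 6*b + 9)/(b^2 - 3*b + 2)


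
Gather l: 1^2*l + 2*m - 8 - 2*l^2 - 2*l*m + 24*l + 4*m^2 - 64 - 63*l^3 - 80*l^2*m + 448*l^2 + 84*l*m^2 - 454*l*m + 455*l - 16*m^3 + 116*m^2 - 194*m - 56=-63*l^3 + l^2*(446 - 80*m) + l*(84*m^2 - 456*m + 480) - 16*m^3 + 120*m^2 - 192*m - 128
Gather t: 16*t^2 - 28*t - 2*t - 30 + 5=16*t^2 - 30*t - 25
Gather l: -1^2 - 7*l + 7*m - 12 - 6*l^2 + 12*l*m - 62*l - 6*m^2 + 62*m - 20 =-6*l^2 + l*(12*m - 69) - 6*m^2 + 69*m - 33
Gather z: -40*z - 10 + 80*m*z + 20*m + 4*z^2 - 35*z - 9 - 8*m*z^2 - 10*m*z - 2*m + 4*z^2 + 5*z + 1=18*m + z^2*(8 - 8*m) + z*(70*m - 70) - 18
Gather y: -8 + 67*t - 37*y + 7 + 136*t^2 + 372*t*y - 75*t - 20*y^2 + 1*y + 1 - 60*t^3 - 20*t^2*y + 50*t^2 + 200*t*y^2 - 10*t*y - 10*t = -60*t^3 + 186*t^2 - 18*t + y^2*(200*t - 20) + y*(-20*t^2 + 362*t - 36)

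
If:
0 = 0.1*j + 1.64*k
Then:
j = -16.4*k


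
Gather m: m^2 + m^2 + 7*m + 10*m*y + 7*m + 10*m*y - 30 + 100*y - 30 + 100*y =2*m^2 + m*(20*y + 14) + 200*y - 60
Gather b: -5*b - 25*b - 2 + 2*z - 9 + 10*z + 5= -30*b + 12*z - 6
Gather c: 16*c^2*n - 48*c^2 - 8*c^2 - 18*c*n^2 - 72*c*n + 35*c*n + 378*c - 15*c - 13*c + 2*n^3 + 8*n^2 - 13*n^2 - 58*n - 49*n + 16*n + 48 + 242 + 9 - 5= c^2*(16*n - 56) + c*(-18*n^2 - 37*n + 350) + 2*n^3 - 5*n^2 - 91*n + 294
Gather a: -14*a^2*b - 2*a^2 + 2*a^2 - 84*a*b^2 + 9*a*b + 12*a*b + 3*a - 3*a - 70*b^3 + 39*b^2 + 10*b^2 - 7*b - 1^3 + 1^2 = -14*a^2*b + a*(-84*b^2 + 21*b) - 70*b^3 + 49*b^2 - 7*b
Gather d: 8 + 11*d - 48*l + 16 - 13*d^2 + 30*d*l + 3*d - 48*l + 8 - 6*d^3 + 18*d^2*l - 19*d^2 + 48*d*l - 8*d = -6*d^3 + d^2*(18*l - 32) + d*(78*l + 6) - 96*l + 32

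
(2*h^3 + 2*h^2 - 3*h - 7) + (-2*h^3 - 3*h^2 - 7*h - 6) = -h^2 - 10*h - 13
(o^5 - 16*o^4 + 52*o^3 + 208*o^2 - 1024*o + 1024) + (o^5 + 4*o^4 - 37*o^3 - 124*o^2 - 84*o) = 2*o^5 - 12*o^4 + 15*o^3 + 84*o^2 - 1108*o + 1024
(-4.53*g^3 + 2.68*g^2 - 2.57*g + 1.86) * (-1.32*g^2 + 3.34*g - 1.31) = 5.9796*g^5 - 18.6678*g^4 + 18.2779*g^3 - 14.5498*g^2 + 9.5791*g - 2.4366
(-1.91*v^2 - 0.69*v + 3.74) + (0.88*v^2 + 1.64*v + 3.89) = -1.03*v^2 + 0.95*v + 7.63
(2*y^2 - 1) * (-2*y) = -4*y^3 + 2*y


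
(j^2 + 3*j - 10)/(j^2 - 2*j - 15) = (-j^2 - 3*j + 10)/(-j^2 + 2*j + 15)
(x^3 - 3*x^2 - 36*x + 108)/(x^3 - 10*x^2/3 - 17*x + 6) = 3*(x^2 + 3*x - 18)/(3*x^2 + 8*x - 3)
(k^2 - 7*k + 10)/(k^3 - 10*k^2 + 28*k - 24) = (k - 5)/(k^2 - 8*k + 12)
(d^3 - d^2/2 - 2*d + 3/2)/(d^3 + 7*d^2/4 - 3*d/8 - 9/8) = 4*(d^2 - 2*d + 1)/(4*d^2 + d - 3)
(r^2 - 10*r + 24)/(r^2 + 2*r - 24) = (r - 6)/(r + 6)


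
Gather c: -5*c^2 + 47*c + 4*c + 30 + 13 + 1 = -5*c^2 + 51*c + 44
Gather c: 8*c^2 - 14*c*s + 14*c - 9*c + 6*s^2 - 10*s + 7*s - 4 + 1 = 8*c^2 + c*(5 - 14*s) + 6*s^2 - 3*s - 3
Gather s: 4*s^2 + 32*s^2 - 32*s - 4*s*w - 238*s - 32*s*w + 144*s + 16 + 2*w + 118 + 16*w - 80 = 36*s^2 + s*(-36*w - 126) + 18*w + 54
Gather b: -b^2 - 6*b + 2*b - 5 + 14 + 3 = -b^2 - 4*b + 12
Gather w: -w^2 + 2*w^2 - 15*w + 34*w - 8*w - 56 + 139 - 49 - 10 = w^2 + 11*w + 24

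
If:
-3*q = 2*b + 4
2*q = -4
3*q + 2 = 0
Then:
No Solution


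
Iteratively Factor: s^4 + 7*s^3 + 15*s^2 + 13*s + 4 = (s + 1)*(s^3 + 6*s^2 + 9*s + 4) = (s + 1)^2*(s^2 + 5*s + 4) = (s + 1)^3*(s + 4)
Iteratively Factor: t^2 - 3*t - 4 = (t + 1)*(t - 4)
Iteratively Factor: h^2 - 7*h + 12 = (h - 3)*(h - 4)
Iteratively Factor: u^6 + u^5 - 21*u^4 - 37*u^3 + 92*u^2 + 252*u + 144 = (u + 2)*(u^5 - u^4 - 19*u^3 + u^2 + 90*u + 72) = (u + 1)*(u + 2)*(u^4 - 2*u^3 - 17*u^2 + 18*u + 72) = (u - 3)*(u + 1)*(u + 2)*(u^3 + u^2 - 14*u - 24) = (u - 3)*(u + 1)*(u + 2)*(u + 3)*(u^2 - 2*u - 8) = (u - 3)*(u + 1)*(u + 2)^2*(u + 3)*(u - 4)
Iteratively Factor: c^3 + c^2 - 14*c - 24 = (c + 2)*(c^2 - c - 12) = (c + 2)*(c + 3)*(c - 4)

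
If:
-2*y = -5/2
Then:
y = 5/4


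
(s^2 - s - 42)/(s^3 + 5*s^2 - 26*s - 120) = (s - 7)/(s^2 - s - 20)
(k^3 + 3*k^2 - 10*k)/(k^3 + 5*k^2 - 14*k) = (k + 5)/(k + 7)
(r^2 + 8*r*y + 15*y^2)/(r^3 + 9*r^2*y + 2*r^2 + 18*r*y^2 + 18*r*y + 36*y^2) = (r + 5*y)/(r^2 + 6*r*y + 2*r + 12*y)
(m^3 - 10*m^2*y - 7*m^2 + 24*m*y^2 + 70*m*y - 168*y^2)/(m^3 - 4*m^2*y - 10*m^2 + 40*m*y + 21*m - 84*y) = (m - 6*y)/(m - 3)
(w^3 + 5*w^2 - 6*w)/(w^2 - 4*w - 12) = w*(-w^2 - 5*w + 6)/(-w^2 + 4*w + 12)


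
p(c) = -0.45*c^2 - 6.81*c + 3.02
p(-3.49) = 21.31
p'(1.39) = -8.06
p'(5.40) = -11.67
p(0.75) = -2.34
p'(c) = -0.9*c - 6.81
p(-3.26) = 20.44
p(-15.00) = 3.92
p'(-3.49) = -3.67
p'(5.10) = -11.40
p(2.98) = -21.27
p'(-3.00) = -4.11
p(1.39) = -7.32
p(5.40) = -46.88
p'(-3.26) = -3.88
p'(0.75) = -7.48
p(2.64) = -18.09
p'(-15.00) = 6.69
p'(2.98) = -9.49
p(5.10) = -43.42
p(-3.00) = 19.40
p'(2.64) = -9.19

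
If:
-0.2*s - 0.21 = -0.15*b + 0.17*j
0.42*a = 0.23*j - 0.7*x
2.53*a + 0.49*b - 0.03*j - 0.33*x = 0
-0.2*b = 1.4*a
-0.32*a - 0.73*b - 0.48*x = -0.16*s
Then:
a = 0.03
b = -0.21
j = -0.15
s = -1.08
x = -0.07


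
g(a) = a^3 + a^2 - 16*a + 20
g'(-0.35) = -16.33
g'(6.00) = 104.00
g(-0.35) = 25.68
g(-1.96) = 47.67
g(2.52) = 2.03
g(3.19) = 11.60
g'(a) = 3*a^2 + 2*a - 16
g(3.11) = 9.99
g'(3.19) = 20.91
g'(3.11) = 19.24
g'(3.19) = 20.91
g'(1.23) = -9.00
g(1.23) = 3.69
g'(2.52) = 8.09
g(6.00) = 176.00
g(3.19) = 11.60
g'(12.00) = 440.00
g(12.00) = 1700.00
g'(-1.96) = -8.40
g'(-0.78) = -15.73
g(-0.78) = 32.61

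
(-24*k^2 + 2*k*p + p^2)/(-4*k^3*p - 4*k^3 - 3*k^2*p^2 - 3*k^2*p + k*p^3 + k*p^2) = (6*k + p)/(k*(k*p + k + p^2 + p))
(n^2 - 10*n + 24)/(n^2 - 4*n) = (n - 6)/n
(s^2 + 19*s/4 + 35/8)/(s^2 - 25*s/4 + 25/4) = (8*s^2 + 38*s + 35)/(2*(4*s^2 - 25*s + 25))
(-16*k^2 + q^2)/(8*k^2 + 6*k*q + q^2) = (-4*k + q)/(2*k + q)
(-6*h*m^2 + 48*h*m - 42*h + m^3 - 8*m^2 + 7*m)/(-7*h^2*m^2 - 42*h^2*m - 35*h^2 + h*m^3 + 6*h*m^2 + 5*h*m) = (6*h*m^2 - 48*h*m + 42*h - m^3 + 8*m^2 - 7*m)/(h*(7*h*m^2 + 42*h*m + 35*h - m^3 - 6*m^2 - 5*m))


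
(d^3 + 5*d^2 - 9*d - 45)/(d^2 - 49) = (d^3 + 5*d^2 - 9*d - 45)/(d^2 - 49)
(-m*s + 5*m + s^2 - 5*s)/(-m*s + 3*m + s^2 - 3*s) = (s - 5)/(s - 3)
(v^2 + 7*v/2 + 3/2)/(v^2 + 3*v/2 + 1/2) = (v + 3)/(v + 1)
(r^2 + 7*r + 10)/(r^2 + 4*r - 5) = (r + 2)/(r - 1)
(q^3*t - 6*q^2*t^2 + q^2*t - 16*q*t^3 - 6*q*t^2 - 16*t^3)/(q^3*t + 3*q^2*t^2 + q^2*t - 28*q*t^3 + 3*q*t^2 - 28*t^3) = (q^2 - 6*q*t - 16*t^2)/(q^2 + 3*q*t - 28*t^2)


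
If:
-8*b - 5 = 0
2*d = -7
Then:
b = -5/8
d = -7/2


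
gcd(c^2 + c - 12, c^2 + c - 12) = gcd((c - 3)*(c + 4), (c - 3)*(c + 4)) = c^2 + c - 12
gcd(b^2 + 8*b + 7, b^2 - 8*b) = 1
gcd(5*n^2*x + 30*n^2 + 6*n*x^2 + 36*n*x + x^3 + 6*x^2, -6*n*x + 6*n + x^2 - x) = 1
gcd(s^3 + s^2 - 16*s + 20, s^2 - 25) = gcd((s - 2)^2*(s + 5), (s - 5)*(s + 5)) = s + 5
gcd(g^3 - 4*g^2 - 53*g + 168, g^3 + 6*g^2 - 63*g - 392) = g^2 - g - 56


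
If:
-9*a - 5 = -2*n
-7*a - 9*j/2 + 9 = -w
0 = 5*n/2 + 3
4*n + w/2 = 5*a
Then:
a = -37/45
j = 484/135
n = -6/5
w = 62/45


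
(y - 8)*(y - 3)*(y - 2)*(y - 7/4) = y^4 - 59*y^3/4 + 275*y^2/4 - 257*y/2 + 84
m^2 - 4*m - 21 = (m - 7)*(m + 3)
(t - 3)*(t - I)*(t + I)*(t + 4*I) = t^4 - 3*t^3 + 4*I*t^3 + t^2 - 12*I*t^2 - 3*t + 4*I*t - 12*I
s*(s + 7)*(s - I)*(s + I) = s^4 + 7*s^3 + s^2 + 7*s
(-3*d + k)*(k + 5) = -3*d*k - 15*d + k^2 + 5*k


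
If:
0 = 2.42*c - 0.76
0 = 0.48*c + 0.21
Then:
No Solution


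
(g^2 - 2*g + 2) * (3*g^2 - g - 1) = 3*g^4 - 7*g^3 + 7*g^2 - 2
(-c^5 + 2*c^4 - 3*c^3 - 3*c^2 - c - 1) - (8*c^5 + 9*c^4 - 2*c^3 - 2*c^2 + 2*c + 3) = -9*c^5 - 7*c^4 - c^3 - c^2 - 3*c - 4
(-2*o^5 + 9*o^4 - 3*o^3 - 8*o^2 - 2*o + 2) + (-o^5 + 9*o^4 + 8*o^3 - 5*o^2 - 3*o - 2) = -3*o^5 + 18*o^4 + 5*o^3 - 13*o^2 - 5*o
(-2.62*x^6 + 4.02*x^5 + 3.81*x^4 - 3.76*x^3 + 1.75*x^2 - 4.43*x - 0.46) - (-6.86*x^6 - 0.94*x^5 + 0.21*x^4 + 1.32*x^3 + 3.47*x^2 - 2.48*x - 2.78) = 4.24*x^6 + 4.96*x^5 + 3.6*x^4 - 5.08*x^3 - 1.72*x^2 - 1.95*x + 2.32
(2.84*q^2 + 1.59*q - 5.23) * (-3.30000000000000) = -9.372*q^2 - 5.247*q + 17.259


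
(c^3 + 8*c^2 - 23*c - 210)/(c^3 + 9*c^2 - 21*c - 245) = (c + 6)/(c + 7)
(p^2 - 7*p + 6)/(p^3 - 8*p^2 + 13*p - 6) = 1/(p - 1)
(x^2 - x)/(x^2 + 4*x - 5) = x/(x + 5)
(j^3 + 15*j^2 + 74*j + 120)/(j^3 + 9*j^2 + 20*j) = (j + 6)/j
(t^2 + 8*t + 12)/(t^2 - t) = (t^2 + 8*t + 12)/(t*(t - 1))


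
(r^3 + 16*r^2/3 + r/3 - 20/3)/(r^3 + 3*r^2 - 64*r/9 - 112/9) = 3*(r^2 + 4*r - 5)/(3*r^2 + 5*r - 28)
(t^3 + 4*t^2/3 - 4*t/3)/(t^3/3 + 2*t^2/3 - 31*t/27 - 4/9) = 9*t*(3*t^2 + 4*t - 4)/(9*t^3 + 18*t^2 - 31*t - 12)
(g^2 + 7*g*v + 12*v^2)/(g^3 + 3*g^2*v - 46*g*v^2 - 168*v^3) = (-g - 3*v)/(-g^2 + g*v + 42*v^2)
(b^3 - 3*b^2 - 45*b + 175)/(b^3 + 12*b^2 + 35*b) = (b^2 - 10*b + 25)/(b*(b + 5))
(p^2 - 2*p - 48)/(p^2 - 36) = (p - 8)/(p - 6)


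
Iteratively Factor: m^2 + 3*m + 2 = (m + 1)*(m + 2)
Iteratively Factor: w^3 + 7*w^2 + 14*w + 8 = (w + 2)*(w^2 + 5*w + 4) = (w + 2)*(w + 4)*(w + 1)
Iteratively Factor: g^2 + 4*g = (g)*(g + 4)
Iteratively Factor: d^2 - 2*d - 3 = (d - 3)*(d + 1)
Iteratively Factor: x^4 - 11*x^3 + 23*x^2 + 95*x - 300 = (x + 3)*(x^3 - 14*x^2 + 65*x - 100) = (x - 5)*(x + 3)*(x^2 - 9*x + 20) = (x - 5)^2*(x + 3)*(x - 4)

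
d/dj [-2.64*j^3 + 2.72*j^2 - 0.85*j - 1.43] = -7.92*j^2 + 5.44*j - 0.85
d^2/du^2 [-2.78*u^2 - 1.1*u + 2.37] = -5.56000000000000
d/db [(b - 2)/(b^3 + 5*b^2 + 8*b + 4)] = (-2*b^2 + 5*b + 10)/(b^5 + 8*b^4 + 25*b^3 + 38*b^2 + 28*b + 8)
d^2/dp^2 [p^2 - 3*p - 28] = 2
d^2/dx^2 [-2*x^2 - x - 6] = -4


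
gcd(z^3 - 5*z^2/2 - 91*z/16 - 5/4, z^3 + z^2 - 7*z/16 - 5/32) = z^2 + 3*z/2 + 5/16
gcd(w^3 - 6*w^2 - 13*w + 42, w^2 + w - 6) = w^2 + w - 6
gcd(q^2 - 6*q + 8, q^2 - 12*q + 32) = q - 4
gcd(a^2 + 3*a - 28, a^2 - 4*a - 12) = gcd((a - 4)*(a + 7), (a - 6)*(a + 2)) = 1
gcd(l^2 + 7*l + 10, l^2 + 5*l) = l + 5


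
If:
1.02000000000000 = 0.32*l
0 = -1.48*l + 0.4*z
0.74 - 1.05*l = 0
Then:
No Solution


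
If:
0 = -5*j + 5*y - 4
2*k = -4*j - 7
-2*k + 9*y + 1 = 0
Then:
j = -76/65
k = -151/130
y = -24/65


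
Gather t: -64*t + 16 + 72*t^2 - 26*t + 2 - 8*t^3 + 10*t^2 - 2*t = -8*t^3 + 82*t^2 - 92*t + 18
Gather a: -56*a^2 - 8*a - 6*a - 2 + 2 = -56*a^2 - 14*a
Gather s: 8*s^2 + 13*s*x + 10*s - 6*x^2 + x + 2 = 8*s^2 + s*(13*x + 10) - 6*x^2 + x + 2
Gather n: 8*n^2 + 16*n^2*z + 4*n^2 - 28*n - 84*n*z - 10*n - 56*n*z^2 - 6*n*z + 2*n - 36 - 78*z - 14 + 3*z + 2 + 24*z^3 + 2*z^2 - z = n^2*(16*z + 12) + n*(-56*z^2 - 90*z - 36) + 24*z^3 + 2*z^2 - 76*z - 48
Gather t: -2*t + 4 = 4 - 2*t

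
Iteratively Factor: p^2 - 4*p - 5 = (p - 5)*(p + 1)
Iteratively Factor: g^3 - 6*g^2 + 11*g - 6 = (g - 1)*(g^2 - 5*g + 6) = (g - 3)*(g - 1)*(g - 2)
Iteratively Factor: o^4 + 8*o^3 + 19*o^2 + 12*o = (o + 4)*(o^3 + 4*o^2 + 3*o) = (o + 3)*(o + 4)*(o^2 + o) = (o + 1)*(o + 3)*(o + 4)*(o)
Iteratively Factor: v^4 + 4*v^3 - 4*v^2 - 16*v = (v)*(v^3 + 4*v^2 - 4*v - 16) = v*(v + 4)*(v^2 - 4) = v*(v - 2)*(v + 4)*(v + 2)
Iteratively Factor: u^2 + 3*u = (u)*(u + 3)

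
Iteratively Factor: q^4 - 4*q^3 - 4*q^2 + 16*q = (q - 4)*(q^3 - 4*q) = (q - 4)*(q + 2)*(q^2 - 2*q) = q*(q - 4)*(q + 2)*(q - 2)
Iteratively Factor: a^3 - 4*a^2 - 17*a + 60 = (a + 4)*(a^2 - 8*a + 15) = (a - 3)*(a + 4)*(a - 5)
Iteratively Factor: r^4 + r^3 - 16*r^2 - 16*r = (r)*(r^3 + r^2 - 16*r - 16) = r*(r + 4)*(r^2 - 3*r - 4) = r*(r + 1)*(r + 4)*(r - 4)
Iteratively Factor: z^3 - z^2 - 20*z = (z - 5)*(z^2 + 4*z) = z*(z - 5)*(z + 4)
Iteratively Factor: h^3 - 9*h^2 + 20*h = (h - 5)*(h^2 - 4*h) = (h - 5)*(h - 4)*(h)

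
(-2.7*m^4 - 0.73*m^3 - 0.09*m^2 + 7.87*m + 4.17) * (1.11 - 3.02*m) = 8.154*m^5 - 0.7924*m^4 - 0.5385*m^3 - 23.8673*m^2 - 3.8577*m + 4.6287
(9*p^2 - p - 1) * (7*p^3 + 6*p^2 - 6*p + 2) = 63*p^5 + 47*p^4 - 67*p^3 + 18*p^2 + 4*p - 2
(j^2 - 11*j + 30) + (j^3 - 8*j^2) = j^3 - 7*j^2 - 11*j + 30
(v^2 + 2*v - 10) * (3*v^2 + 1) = 3*v^4 + 6*v^3 - 29*v^2 + 2*v - 10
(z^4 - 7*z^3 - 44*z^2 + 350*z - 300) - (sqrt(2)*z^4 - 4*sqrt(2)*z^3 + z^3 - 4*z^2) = -sqrt(2)*z^4 + z^4 - 8*z^3 + 4*sqrt(2)*z^3 - 40*z^2 + 350*z - 300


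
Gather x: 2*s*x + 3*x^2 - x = 3*x^2 + x*(2*s - 1)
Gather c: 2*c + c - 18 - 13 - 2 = 3*c - 33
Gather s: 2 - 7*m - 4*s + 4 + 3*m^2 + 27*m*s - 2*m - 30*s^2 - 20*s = 3*m^2 - 9*m - 30*s^2 + s*(27*m - 24) + 6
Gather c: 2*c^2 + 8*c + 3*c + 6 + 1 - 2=2*c^2 + 11*c + 5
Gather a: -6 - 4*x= -4*x - 6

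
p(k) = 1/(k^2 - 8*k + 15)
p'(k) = (8 - 2*k)/(k^2 - 8*k + 15)^2 = 2*(4 - k)/(k^2 - 8*k + 15)^2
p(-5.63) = 0.01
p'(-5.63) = 0.00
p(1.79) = 0.26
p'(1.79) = 0.29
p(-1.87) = 0.03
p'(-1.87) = 0.01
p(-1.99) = 0.03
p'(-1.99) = 0.01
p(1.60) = 0.21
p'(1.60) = 0.21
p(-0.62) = 0.05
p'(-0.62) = 0.02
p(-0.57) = 0.05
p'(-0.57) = 0.02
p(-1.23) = 0.04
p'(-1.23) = 0.02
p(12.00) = 0.02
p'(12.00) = 0.00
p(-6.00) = 0.01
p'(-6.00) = 0.00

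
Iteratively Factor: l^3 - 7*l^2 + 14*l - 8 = (l - 2)*(l^2 - 5*l + 4) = (l - 2)*(l - 1)*(l - 4)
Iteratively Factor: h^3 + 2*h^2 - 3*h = (h - 1)*(h^2 + 3*h) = (h - 1)*(h + 3)*(h)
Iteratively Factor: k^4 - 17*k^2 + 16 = (k + 4)*(k^3 - 4*k^2 - k + 4) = (k + 1)*(k + 4)*(k^2 - 5*k + 4) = (k - 1)*(k + 1)*(k + 4)*(k - 4)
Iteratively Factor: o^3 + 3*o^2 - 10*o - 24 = (o + 2)*(o^2 + o - 12) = (o - 3)*(o + 2)*(o + 4)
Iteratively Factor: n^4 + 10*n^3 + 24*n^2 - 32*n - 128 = (n + 4)*(n^3 + 6*n^2 - 32) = (n + 4)^2*(n^2 + 2*n - 8) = (n - 2)*(n + 4)^2*(n + 4)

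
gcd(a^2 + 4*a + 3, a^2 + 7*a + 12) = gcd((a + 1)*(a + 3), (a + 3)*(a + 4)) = a + 3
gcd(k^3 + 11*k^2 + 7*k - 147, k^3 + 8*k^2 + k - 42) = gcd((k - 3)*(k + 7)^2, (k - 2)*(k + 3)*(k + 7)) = k + 7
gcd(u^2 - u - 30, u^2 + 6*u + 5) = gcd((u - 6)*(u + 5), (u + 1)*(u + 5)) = u + 5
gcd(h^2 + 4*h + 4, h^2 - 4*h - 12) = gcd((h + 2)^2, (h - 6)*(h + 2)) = h + 2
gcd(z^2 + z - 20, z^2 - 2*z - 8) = z - 4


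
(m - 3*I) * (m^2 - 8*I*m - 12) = m^3 - 11*I*m^2 - 36*m + 36*I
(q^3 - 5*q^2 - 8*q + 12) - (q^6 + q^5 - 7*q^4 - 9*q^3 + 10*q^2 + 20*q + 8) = -q^6 - q^5 + 7*q^4 + 10*q^3 - 15*q^2 - 28*q + 4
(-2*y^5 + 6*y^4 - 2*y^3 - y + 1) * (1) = -2*y^5 + 6*y^4 - 2*y^3 - y + 1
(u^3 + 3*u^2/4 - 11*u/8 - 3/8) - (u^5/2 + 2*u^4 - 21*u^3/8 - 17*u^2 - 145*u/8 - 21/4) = -u^5/2 - 2*u^4 + 29*u^3/8 + 71*u^2/4 + 67*u/4 + 39/8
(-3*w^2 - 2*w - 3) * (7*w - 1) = -21*w^3 - 11*w^2 - 19*w + 3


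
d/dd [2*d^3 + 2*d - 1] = 6*d^2 + 2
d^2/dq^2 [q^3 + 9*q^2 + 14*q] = 6*q + 18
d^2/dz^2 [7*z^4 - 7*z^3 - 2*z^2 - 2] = 84*z^2 - 42*z - 4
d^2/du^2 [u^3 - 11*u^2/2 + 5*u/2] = 6*u - 11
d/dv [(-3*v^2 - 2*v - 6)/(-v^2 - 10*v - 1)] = 2*(14*v^2 - 3*v - 29)/(v^4 + 20*v^3 + 102*v^2 + 20*v + 1)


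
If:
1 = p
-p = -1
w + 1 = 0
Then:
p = 1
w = -1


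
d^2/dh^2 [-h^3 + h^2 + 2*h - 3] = 2 - 6*h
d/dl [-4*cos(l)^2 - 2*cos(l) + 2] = 2*(4*cos(l) + 1)*sin(l)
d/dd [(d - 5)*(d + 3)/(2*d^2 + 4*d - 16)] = (2*d^2 + 7*d + 23)/(d^4 + 4*d^3 - 12*d^2 - 32*d + 64)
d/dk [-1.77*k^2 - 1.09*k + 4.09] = -3.54*k - 1.09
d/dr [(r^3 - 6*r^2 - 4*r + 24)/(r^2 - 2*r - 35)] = (r^4 - 4*r^3 - 89*r^2 + 372*r + 188)/(r^4 - 4*r^3 - 66*r^2 + 140*r + 1225)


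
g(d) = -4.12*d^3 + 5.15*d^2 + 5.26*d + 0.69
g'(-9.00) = -1088.60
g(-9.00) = 3373.98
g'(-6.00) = -501.50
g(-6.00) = 1044.45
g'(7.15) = -552.97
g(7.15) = -1204.39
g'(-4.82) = -331.54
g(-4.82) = 556.34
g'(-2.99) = -136.04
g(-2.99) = 141.14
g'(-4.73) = -319.99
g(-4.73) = 527.02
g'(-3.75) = -207.18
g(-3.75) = 270.65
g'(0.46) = 7.38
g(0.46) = 3.80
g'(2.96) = -72.55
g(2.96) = -45.47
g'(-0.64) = -6.39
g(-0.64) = 0.51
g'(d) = -12.36*d^2 + 10.3*d + 5.26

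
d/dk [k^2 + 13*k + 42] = 2*k + 13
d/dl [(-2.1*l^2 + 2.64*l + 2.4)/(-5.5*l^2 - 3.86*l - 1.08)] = (22.626*l^2 + 30.936*l + 6.4128)/(30.25*l^4 + 42.46*l^3 + 26.7796*l^2 + 8.3376*l + 1.1664)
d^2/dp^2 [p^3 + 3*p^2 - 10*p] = 6*p + 6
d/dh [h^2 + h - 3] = 2*h + 1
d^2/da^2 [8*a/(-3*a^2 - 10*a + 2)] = 16*(-4*a*(3*a + 5)^2 + (9*a + 10)*(3*a^2 + 10*a - 2))/(3*a^2 + 10*a - 2)^3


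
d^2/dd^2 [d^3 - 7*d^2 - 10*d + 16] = 6*d - 14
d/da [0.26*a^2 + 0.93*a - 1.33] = 0.52*a + 0.93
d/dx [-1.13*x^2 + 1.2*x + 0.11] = 1.2 - 2.26*x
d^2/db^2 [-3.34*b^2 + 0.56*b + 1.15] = -6.68000000000000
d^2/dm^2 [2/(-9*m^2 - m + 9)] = 4*(81*m^2 + 9*m - (18*m + 1)^2 - 81)/(9*m^2 + m - 9)^3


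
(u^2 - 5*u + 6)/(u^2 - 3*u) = (u - 2)/u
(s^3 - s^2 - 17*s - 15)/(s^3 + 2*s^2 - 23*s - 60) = (s + 1)/(s + 4)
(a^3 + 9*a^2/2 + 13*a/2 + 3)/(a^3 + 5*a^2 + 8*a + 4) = (a + 3/2)/(a + 2)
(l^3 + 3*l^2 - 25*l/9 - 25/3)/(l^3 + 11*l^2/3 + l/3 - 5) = (l - 5/3)/(l - 1)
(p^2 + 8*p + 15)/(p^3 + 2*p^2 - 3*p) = (p + 5)/(p*(p - 1))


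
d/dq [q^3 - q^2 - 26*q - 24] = 3*q^2 - 2*q - 26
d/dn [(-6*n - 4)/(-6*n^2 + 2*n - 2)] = (9*n^2 - 3*n - (3*n + 2)*(6*n - 1) + 3)/(3*n^2 - n + 1)^2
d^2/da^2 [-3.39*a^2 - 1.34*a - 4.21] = -6.78000000000000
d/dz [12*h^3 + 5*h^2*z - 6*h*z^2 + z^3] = 5*h^2 - 12*h*z + 3*z^2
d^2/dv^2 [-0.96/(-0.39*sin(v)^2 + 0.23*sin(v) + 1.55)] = (0.584064*sin(v)^4 - 0.258336*sin(v)^3 + 1.495968*sin(v)^2 + 0.174432*sin(v) - 1.262208)/(-0.39*sin(v)^2 + 0.23*sin(v) + 1.55)^3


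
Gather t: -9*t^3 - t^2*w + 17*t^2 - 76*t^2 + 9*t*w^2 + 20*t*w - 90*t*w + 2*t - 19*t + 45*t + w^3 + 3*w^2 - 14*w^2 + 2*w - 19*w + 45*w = -9*t^3 + t^2*(-w - 59) + t*(9*w^2 - 70*w + 28) + w^3 - 11*w^2 + 28*w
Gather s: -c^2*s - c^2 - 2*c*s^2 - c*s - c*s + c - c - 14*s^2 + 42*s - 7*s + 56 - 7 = -c^2 + s^2*(-2*c - 14) + s*(-c^2 - 2*c + 35) + 49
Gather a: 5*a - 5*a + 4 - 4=0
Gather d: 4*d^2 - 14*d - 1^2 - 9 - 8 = 4*d^2 - 14*d - 18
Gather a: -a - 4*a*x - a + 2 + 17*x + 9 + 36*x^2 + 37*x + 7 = a*(-4*x - 2) + 36*x^2 + 54*x + 18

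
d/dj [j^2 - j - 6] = 2*j - 1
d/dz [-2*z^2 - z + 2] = -4*z - 1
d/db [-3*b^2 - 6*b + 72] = -6*b - 6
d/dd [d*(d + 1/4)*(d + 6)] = 3*d^2 + 25*d/2 + 3/2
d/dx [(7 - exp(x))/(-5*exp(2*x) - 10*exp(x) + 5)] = (-2*(exp(x) - 7)*(exp(x) + 1) + exp(2*x) + 2*exp(x) - 1)*exp(x)/(5*(exp(2*x) + 2*exp(x) - 1)^2)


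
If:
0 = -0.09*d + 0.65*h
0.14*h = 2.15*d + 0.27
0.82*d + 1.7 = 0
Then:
No Solution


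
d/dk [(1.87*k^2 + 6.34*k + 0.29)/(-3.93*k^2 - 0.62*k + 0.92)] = (23.7568*k^2 + 5.7202*k + 6.0126)/(15.4449*k^4 + 4.8732*k^3 - 6.8468*k^2 - 1.1408*k + 0.8464)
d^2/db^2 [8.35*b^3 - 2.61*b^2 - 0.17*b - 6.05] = 50.1*b - 5.22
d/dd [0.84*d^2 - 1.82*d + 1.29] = 1.68*d - 1.82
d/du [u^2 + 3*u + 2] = 2*u + 3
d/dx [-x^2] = -2*x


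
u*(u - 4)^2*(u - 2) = u^4 - 10*u^3 + 32*u^2 - 32*u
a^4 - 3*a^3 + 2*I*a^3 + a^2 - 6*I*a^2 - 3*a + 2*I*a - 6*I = (a - 3)*(a - I)*(a + I)*(a + 2*I)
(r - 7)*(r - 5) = r^2 - 12*r + 35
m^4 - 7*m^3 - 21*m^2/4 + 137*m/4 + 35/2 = (m - 7)*(m - 5/2)*(m + 1/2)*(m + 2)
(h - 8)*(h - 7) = h^2 - 15*h + 56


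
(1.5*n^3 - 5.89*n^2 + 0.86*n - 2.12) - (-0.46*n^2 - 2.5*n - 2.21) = 1.5*n^3 - 5.43*n^2 + 3.36*n + 0.0899999999999999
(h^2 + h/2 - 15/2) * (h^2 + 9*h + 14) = h^4 + 19*h^3/2 + 11*h^2 - 121*h/2 - 105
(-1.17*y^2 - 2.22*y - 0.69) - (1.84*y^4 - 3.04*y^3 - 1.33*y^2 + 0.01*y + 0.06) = -1.84*y^4 + 3.04*y^3 + 0.16*y^2 - 2.23*y - 0.75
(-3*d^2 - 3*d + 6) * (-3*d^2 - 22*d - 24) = 9*d^4 + 75*d^3 + 120*d^2 - 60*d - 144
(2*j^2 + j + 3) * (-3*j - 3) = -6*j^3 - 9*j^2 - 12*j - 9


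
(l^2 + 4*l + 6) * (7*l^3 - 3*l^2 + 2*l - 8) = 7*l^5 + 25*l^4 + 32*l^3 - 18*l^2 - 20*l - 48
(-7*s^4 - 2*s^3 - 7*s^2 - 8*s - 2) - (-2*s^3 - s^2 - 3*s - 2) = -7*s^4 - 6*s^2 - 5*s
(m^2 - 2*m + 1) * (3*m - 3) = 3*m^3 - 9*m^2 + 9*m - 3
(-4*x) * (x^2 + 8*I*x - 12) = -4*x^3 - 32*I*x^2 + 48*x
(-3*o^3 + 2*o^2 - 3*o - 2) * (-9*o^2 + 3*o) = 27*o^5 - 27*o^4 + 33*o^3 + 9*o^2 - 6*o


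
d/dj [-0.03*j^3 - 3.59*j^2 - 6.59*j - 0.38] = -0.09*j^2 - 7.18*j - 6.59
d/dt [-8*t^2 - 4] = -16*t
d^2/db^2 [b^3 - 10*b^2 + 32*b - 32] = 6*b - 20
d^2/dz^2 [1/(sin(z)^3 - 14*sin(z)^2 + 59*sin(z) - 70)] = (-9*sin(z)^6 + 154*sin(z)^5 - 890*sin(z)^4 + 1624*sin(z)^3 + 1969*sin(z)^2 - 8666*sin(z) + 5002)/(sin(z)^3 - 14*sin(z)^2 + 59*sin(z) - 70)^3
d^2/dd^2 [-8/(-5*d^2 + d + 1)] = 16*(25*d^2 - 5*d - (10*d - 1)^2 - 5)/(-5*d^2 + d + 1)^3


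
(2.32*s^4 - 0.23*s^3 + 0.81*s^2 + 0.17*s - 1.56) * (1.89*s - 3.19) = 4.3848*s^5 - 7.8355*s^4 + 2.2646*s^3 - 2.2626*s^2 - 3.4907*s + 4.9764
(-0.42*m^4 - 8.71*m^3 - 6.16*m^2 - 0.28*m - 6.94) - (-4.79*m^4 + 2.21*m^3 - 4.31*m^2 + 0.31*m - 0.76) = 4.37*m^4 - 10.92*m^3 - 1.85*m^2 - 0.59*m - 6.18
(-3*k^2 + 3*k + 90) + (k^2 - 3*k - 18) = 72 - 2*k^2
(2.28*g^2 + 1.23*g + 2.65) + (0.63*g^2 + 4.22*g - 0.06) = 2.91*g^2 + 5.45*g + 2.59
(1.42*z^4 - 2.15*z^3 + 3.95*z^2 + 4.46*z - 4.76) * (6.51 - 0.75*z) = -1.065*z^5 + 10.8567*z^4 - 16.959*z^3 + 22.3695*z^2 + 32.6046*z - 30.9876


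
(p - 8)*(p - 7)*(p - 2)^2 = p^4 - 19*p^3 + 120*p^2 - 284*p + 224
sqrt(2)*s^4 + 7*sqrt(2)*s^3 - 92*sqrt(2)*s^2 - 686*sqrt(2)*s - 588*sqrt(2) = (s + 6)*(s - 7*sqrt(2))*(s + 7*sqrt(2))*(sqrt(2)*s + sqrt(2))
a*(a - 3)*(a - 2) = a^3 - 5*a^2 + 6*a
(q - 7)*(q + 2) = q^2 - 5*q - 14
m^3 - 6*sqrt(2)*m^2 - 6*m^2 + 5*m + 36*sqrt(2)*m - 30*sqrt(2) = (m - 5)*(m - 1)*(m - 6*sqrt(2))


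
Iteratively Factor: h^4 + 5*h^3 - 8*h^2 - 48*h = (h + 4)*(h^3 + h^2 - 12*h) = (h - 3)*(h + 4)*(h^2 + 4*h) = (h - 3)*(h + 4)^2*(h)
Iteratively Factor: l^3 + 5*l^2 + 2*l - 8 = (l - 1)*(l^2 + 6*l + 8) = (l - 1)*(l + 4)*(l + 2)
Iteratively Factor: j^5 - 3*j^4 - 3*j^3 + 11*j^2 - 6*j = (j - 3)*(j^4 - 3*j^2 + 2*j) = (j - 3)*(j - 1)*(j^3 + j^2 - 2*j) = j*(j - 3)*(j - 1)*(j^2 + j - 2) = j*(j - 3)*(j - 1)^2*(j + 2)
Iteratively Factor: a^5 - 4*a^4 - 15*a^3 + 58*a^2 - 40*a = (a - 2)*(a^4 - 2*a^3 - 19*a^2 + 20*a) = (a - 5)*(a - 2)*(a^3 + 3*a^2 - 4*a) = (a - 5)*(a - 2)*(a - 1)*(a^2 + 4*a) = (a - 5)*(a - 2)*(a - 1)*(a + 4)*(a)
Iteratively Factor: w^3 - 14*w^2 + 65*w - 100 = (w - 5)*(w^2 - 9*w + 20) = (w - 5)*(w - 4)*(w - 5)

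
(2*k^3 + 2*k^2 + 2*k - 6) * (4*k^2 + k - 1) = 8*k^5 + 10*k^4 + 8*k^3 - 24*k^2 - 8*k + 6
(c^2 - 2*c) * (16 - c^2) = -c^4 + 2*c^3 + 16*c^2 - 32*c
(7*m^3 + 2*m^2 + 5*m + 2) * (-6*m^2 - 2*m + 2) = -42*m^5 - 26*m^4 - 20*m^3 - 18*m^2 + 6*m + 4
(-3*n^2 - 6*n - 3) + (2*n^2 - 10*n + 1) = -n^2 - 16*n - 2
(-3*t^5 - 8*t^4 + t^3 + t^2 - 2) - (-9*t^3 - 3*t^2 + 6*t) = -3*t^5 - 8*t^4 + 10*t^3 + 4*t^2 - 6*t - 2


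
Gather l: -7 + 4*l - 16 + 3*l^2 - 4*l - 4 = 3*l^2 - 27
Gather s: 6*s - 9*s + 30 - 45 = -3*s - 15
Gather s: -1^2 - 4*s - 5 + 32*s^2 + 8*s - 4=32*s^2 + 4*s - 10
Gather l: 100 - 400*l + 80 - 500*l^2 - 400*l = -500*l^2 - 800*l + 180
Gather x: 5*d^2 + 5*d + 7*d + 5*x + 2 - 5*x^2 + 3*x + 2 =5*d^2 + 12*d - 5*x^2 + 8*x + 4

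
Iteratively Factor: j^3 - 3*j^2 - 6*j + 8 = (j + 2)*(j^2 - 5*j + 4) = (j - 4)*(j + 2)*(j - 1)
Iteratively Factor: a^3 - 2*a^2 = (a)*(a^2 - 2*a) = a^2*(a - 2)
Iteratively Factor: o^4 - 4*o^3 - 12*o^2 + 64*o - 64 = (o - 2)*(o^3 - 2*o^2 - 16*o + 32) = (o - 2)*(o + 4)*(o^2 - 6*o + 8) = (o - 4)*(o - 2)*(o + 4)*(o - 2)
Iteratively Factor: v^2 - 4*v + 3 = (v - 1)*(v - 3)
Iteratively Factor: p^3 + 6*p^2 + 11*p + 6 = (p + 2)*(p^2 + 4*p + 3) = (p + 2)*(p + 3)*(p + 1)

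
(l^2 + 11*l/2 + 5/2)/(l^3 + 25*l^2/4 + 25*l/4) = 2*(2*l + 1)/(l*(4*l + 5))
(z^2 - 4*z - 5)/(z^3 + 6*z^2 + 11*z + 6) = (z - 5)/(z^2 + 5*z + 6)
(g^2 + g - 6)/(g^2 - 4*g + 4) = (g + 3)/(g - 2)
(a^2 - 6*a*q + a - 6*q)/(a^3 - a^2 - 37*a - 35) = (a - 6*q)/(a^2 - 2*a - 35)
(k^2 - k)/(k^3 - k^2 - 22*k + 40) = k*(k - 1)/(k^3 - k^2 - 22*k + 40)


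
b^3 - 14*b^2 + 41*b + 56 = (b - 8)*(b - 7)*(b + 1)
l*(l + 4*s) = l^2 + 4*l*s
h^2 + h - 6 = (h - 2)*(h + 3)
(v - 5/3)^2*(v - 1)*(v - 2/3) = v^4 - 5*v^3 + 9*v^2 - 185*v/27 + 50/27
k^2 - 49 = (k - 7)*(k + 7)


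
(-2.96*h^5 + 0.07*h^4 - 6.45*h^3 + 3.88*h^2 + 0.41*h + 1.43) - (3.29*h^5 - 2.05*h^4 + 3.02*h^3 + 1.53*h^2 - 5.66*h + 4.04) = -6.25*h^5 + 2.12*h^4 - 9.47*h^3 + 2.35*h^2 + 6.07*h - 2.61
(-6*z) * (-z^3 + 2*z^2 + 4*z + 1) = 6*z^4 - 12*z^3 - 24*z^2 - 6*z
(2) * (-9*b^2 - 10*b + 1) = -18*b^2 - 20*b + 2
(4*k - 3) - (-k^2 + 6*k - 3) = k^2 - 2*k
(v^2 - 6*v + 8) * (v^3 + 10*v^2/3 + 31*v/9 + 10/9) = v^5 - 8*v^4/3 - 77*v^3/9 + 64*v^2/9 + 188*v/9 + 80/9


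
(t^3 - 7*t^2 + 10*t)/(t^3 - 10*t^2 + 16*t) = (t - 5)/(t - 8)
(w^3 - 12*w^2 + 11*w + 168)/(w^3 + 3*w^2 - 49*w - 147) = (w - 8)/(w + 7)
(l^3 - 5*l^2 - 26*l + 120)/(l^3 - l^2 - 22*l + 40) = (l - 6)/(l - 2)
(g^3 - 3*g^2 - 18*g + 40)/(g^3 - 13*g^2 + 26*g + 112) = (g^3 - 3*g^2 - 18*g + 40)/(g^3 - 13*g^2 + 26*g + 112)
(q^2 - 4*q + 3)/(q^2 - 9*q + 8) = (q - 3)/(q - 8)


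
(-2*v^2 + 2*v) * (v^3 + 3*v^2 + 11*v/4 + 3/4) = -2*v^5 - 4*v^4 + v^3/2 + 4*v^2 + 3*v/2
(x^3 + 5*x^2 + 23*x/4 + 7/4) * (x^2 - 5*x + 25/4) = x^5 - 13*x^3 + 17*x^2/4 + 435*x/16 + 175/16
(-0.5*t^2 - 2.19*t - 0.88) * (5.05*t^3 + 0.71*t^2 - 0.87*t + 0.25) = -2.525*t^5 - 11.4145*t^4 - 5.5639*t^3 + 1.1555*t^2 + 0.2181*t - 0.22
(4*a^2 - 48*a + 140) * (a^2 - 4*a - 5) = 4*a^4 - 64*a^3 + 312*a^2 - 320*a - 700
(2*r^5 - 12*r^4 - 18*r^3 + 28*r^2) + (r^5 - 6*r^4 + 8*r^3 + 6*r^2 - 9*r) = 3*r^5 - 18*r^4 - 10*r^3 + 34*r^2 - 9*r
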